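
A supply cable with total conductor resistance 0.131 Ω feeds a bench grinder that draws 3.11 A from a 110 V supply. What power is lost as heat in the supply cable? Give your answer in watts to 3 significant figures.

1.27 W

The supply cable is a series resistance carrying the load current; its dissipation is I²R_line.
The supply cable carries the full 3.11 A.
P_line = I² R_line = (3.110)² × 0.131 = 1.267 W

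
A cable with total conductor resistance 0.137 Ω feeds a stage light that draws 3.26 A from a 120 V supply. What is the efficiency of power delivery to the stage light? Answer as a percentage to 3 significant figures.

The cable carries the full 3.26 A.
P_line = I² R_line = (3.260)² × 0.137 = 1.456 W
P_source = V I = 120 × 3.260 = 391.2 W; P_load = 389.7 W
η = P_load / P_source = 389.7 / 391.2 = 0.9963

99.6 %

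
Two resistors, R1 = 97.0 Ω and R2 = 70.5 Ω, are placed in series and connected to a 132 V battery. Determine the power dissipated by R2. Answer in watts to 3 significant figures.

43.8 W

The current is common to all series resistors; compute it, then apply P = I²R for the target.
R_total = 97.0 + 70.5 = 167.5 Ω
I = V / R_total = 132 / 167.5 = 0.7881 A
P_R2 = I² × R2 = (0.7881)² × 70.5 = 43.78 W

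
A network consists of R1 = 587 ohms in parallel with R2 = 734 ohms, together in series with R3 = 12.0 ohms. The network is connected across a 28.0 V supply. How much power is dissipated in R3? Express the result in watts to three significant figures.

0.0823 W

Combine R1 and R2 into their parallel equivalent first, reducing the network to two series resistors.
R_p = (587×734)/(587+734) = 326.2 Ω
R_total = R_p + 12.0 = 326.2 + 12.0 = 338.2 Ω
I = V / R_total = 28.0 / 338.2 = 0.08280 A
All the supply current flows through R3; use P = I²R3.
P_R3 = (0.08280)² × 12.0 = 0.08227 W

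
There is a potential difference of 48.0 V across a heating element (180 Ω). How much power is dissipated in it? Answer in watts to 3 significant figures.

12.8 W

V and R are stated; P = V²/R avoids computing the current.
P = (48.0 V)² / 180 Ω = 12.80 W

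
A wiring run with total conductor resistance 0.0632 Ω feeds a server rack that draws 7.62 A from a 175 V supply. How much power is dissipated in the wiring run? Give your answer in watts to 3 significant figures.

3.67 W

The wiring run and load are in series, so the same current flows in both; the loss is I²R_line.
The wiring run carries the full 7.62 A.
P_line = I² R_line = (7.620)² × 0.0632 = 3.670 W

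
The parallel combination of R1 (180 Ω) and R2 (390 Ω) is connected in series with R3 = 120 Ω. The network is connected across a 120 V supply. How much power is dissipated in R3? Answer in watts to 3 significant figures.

Reduce the parallel combination to a single R_p; the circuit then becomes R_p in series with the remaining resistor.
R_p = (180×390)/(180+390) = 123.2 Ω
R_total = R_p + 120 = 123.2 + 120 = 243.2 Ω
I = V / R_total = 120 / 243.2 = 0.4935 A
R3 carries the full series current, so P = I²R.
P_R3 = (0.4935)² × 120 = 29.23 W

29.2 W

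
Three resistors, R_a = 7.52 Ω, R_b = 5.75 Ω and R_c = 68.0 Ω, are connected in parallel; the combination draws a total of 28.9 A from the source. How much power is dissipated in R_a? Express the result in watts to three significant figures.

Only the total current is stated, so first find the parallel equivalent to get the voltage across the combination.
1/R_eq = 1/7.52 + 1/5.75 + 1/68.0 ⇒ R_eq = 3.109 Ω
V = I_total × R_eq = 28.90 × 3.109 = 89.86 V
P_R_a = V² / R_a = (89.86)² / 7.52 = 1074 W

1070 W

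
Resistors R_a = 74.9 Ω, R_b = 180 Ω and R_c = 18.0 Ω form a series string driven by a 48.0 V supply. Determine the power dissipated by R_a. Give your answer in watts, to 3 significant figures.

In a series string the same current flows through every resistor — find that current, then P = I²R for the one we want.
R_total = 74.9 + 180 + 18.0 = 272.9 Ω
I = V / R_total = 48.0 / 272.9 = 0.1759 A
P_R_a = I² × R_a = (0.1759)² × 74.9 = 2.317 W

2.32 W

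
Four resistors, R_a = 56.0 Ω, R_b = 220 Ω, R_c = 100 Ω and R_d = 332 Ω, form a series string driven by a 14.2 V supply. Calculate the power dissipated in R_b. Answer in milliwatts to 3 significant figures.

The current is common to all series resistors; compute it, then apply P = I²R for the target.
R_total = 56.0 + 220 + 100 + 332 = 708.0 Ω
I = V / R_total = 14.2 / 708.0 = 0.02006 A
P_R_b = I² × R_b = (0.02006)² × 220 = 0.08850 W

88.5 mW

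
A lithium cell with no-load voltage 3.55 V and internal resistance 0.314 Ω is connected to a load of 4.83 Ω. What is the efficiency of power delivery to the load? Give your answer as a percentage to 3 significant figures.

93.9 %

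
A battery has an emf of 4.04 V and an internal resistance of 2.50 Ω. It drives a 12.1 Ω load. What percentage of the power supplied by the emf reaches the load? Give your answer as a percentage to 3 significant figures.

82.9 %

Efficiency is P_load / P_total. With a series r and R sharing the same I, P = I²R for each, so η = R/(R+r).
η = R / (R + r) = 12.1 / (12.1 + 2.50) = 0.8288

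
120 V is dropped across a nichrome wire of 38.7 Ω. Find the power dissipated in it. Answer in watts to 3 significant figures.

372 W

With V across and R both known, P = V²/R gives the dissipation directly.
P = (120 V)² / 38.7 Ω = 372.1 W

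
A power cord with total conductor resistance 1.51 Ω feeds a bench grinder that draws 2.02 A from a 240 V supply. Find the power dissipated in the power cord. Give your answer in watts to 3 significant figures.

The power cord is a series resistance carrying the load current; its dissipation is I²R_line.
The power cord carries the full 2.02 A.
P_line = I² R_line = (2.020)² × 1.51 = 6.161 W

6.16 W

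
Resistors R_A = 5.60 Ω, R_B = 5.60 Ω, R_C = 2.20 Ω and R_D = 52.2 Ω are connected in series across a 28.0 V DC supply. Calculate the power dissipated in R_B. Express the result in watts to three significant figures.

Since the resistors are in series they all carry the loop current I = V/R_total; the power in any one is I²R.
R_total = 5.60 + 5.60 + 2.20 + 52.2 = 65.60 Ω
I = V / R_total = 28.0 / 65.60 = 0.4268 A
P_R_B = I² × R_B = (0.4268)² × 5.60 = 1.020 W

1.02 W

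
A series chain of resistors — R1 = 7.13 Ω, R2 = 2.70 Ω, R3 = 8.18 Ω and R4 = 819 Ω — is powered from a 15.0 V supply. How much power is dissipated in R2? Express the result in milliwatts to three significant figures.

0.867 mW

The current is common to all series resistors; compute it, then apply P = I²R for the target.
R_total = 7.13 + 2.70 + 8.18 + 819 = 837.0 Ω
I = V / R_total = 15.0 / 837.0 = 0.01792 A
P_R2 = I² × R2 = (0.01792)² × 2.70 = 0.0008671 W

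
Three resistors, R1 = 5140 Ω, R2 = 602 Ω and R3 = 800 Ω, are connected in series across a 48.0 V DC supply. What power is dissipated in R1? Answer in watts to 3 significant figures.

Since the resistors are in series they all carry the loop current I = V/R_total; the power in any one is I²R.
R_total = 5140 + 602 + 800 = 6542 Ω
I = V / R_total = 48.0 / 6542 = 0.007337 A
P_R1 = I² × R1 = (0.007337)² × 5140 = 0.2767 W

0.277 W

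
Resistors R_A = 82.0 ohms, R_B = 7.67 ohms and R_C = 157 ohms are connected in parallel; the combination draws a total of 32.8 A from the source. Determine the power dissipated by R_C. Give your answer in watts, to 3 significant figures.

Only the total current is stated, so first find the parallel equivalent to get the voltage across the combination.
1/R_eq = 1/82.0 + 1/7.67 + 1/157 ⇒ R_eq = 6.714 Ω
V = I_total × R_eq = 32.80 × 6.714 = 220.2 V
P_R_C = V² / R_C = (220.2)² / 157 = 308.9 W

309 W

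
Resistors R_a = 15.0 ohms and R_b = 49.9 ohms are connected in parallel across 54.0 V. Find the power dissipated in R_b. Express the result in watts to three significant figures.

58.4 W

R_b sits directly across the source, so P = V²/R with V = 54.0 V.
P_R_b = V² / R_b = (54.0)² / 49.9 Ω = 58.44 W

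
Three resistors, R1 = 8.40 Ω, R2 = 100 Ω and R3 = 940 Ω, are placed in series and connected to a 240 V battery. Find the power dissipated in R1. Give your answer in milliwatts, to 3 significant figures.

In a series string the same current flows through every resistor — find that current, then P = I²R for the one we want.
R_total = 8.40 + 100 + 940 = 1048 Ω
I = V / R_total = 240 / 1048 = 0.2289 A
P_R1 = I² × R1 = (0.2289)² × 8.40 = 0.4402 W

440 mW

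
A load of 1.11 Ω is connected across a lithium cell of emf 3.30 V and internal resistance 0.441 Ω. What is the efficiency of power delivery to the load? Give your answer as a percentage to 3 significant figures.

Both r and R carry the same current, so the power split is just the resistance split: η = R/(R+r).
η = R / (R + r) = 1.11 / (1.11 + 0.441) = 0.7157

71.6 %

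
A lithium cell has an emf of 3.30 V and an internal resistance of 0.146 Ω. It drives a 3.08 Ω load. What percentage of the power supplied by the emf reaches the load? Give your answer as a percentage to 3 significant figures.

Efficiency is P_load / P_total. With a series r and R sharing the same I, P = I²R for each, so η = R/(R+r).
η = R / (R + r) = 3.08 / (3.08 + 0.146) = 0.9547

95.5 %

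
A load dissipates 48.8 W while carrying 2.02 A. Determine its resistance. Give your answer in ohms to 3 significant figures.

Rearranging the power relation for the two known quantities gives R = P / I².
R = 48.8 / (2.020)² = 11.96 Ω

12.0 Ω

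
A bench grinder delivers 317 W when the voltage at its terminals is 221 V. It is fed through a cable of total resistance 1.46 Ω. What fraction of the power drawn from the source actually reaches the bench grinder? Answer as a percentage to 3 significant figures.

I = P / V = 317 / 221 = 1.434 A through the cable.
P_line = I² R_line = (1.434)² × 1.46 = 3.004 W
P_source = P_load + P_line = 317.0 + 3.004 = 320.0 W
η = P_load / P_source = 317.0 / 320.0 = 0.9906

99.1 %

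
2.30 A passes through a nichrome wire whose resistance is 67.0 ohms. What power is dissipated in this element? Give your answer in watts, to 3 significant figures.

354 W

Current and resistance are given, so P = I²R is the direct form.
P = (2.300 A)² × 67.0 Ω = 354.4 W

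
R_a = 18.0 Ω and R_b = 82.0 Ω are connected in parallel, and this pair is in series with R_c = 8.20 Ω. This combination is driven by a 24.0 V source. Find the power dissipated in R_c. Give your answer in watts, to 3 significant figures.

8.96 W

Combine R_a and R_b into their parallel equivalent first, reducing the network to two series resistors.
R_p = (18.0×82.0)/(18.0+82.0) = 14.76 Ω
R_total = R_p + 8.20 = 14.76 + 8.20 = 22.96 Ω
I = V / R_total = 24.0 / 22.96 = 1.045 A
R_c carries the full series current, so P = I²R.
P_R_c = (1.045)² × 8.20 = 8.960 W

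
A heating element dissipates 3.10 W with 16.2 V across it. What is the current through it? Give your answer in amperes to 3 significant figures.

0.191 A

The two known quantities fix the third via I = P / V.
I = 3.10 / 16.2 = 0.1914 A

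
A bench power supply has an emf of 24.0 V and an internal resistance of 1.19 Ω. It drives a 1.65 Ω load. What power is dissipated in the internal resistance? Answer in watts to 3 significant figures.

The internal resistance carries the same current as the load; P_int = I²r.
I = ε / (r + R) = 24.0 / (1.19 + 1.65) = 8.451 A
P_int = I² r = (8.451)² × 1.19 = 84.98 W

85.0 W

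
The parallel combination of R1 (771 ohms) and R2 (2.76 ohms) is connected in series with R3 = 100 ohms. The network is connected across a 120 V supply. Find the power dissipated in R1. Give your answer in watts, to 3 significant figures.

Reduce the parallel combination to a single R_p; the circuit then becomes R_p in series with the remaining resistor.
R_p = (771×2.76)/(771+2.76) = 2.750 Ω
R_total = R_p + 100 = 2.750 + 100 = 102.8 Ω
I = V / R_total = 120 / 102.8 = 1.168 A
Voltage across the parallel pair: V_p = I × R_p = 1.168 × 2.750 = 3.212 V
R1 sits across V_p; its power is V_p²/R.
P_R1 = (3.212)² / 771 = 0.01338 W

0.0134 W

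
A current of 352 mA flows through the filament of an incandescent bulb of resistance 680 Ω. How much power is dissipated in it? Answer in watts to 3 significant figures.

The current through and the resistance of the element are both given; use P = I²R.
P = (0.3520 A)² × 680 Ω = 84.25 W

84.3 W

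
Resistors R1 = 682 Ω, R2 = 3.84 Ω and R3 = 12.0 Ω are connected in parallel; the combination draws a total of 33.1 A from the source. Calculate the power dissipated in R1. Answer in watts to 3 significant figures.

We need the common branch voltage; get it from I_total × R_eq, then P = V²/R for the branch.
1/R_eq = 1/682 + 1/3.84 + 1/12.0 ⇒ R_eq = 2.897 Ω
V = I_total × R_eq = 33.10 × 2.897 = 95.88 V
P_R1 = V² / R1 = (95.88)² / 682 = 13.48 W

13.5 W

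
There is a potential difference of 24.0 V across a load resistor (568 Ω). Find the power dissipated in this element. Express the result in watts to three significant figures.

1.01 W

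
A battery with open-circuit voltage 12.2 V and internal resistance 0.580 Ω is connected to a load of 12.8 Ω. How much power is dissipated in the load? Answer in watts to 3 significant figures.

Find the circuit current first, then P = I²R for the load (series elements share I).
I = ε / (r + R) = 12.2 / (0.580 + 12.8) = 0.9118 A
P_load = I² R = (0.9118)² × 12.8 = 10.64 W

10.6 W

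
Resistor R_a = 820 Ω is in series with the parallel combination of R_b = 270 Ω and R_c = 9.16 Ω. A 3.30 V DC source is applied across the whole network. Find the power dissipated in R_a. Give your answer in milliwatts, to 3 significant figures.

13.0 mW

First combine the parallel branches into one equivalent R_p, then R_a + R_p is a series pair.
R_p = (270×9.16)/(270+9.16) = 8.859 Ω
R_total = 820 + 8.859 = 828.9 Ω
I = V / R_total = 3.30 / 828.9 = 0.003981 A
All the current flows through R_a; use P = I²R.
P_R_a = (0.003981)² × 820 = 0.01300 W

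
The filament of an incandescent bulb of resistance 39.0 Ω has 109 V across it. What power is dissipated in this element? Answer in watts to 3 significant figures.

Voltage and resistance are given, so P = V²/R is the one-step route.
P = (109 V)² / 39.0 Ω = 304.6 W

305 W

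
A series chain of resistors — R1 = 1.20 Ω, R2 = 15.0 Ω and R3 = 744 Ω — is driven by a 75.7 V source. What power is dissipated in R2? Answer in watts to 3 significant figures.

0.149 W

Every series element carries the same I. Get I from the total resistance, then P = I² × R2.
R_total = 1.20 + 15.0 + 744 = 760.2 Ω
I = V / R_total = 75.7 / 760.2 = 0.09958 A
P_R2 = I² × R2 = (0.09958)² × 15.0 = 0.1487 W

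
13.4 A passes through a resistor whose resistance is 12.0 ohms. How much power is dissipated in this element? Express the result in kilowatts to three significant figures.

2.15 kW

With I and R stated, P = I²R applies in one step.
P = (13.40 A)² × 12.0 Ω = 2155 W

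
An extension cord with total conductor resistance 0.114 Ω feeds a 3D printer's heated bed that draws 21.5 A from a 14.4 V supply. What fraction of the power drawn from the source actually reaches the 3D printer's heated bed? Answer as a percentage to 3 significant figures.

The extension cord carries the full 21.5 A.
P_line = I² R_line = (21.50)² × 0.114 = 52.70 W
P_source = V I = 14.4 × 21.50 = 309.6 W; P_load = 256.9 W
η = P_load / P_source = 256.9 / 309.6 = 0.8298

83.0 %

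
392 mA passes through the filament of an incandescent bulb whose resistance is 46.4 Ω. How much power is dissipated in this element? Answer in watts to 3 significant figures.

7.13 W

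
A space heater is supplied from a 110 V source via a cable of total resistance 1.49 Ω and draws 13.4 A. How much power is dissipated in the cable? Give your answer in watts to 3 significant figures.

268 W

The cable and load are in series, so the same current flows in both; the loss is I²R_line.
The cable carries the full 13.4 A.
P_line = I² R_line = (13.40)² × 1.49 = 267.5 W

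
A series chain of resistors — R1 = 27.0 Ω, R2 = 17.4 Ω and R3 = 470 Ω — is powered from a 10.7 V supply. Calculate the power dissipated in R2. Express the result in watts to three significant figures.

Every series element carries the same I. Get I from the total resistance, then P = I² × R2.
R_total = 27.0 + 17.4 + 470 = 514.4 Ω
I = V / R_total = 10.7 / 514.4 = 0.02080 A
P_R2 = I² × R2 = (0.02080)² × 17.4 = 0.007529 W

0.00753 W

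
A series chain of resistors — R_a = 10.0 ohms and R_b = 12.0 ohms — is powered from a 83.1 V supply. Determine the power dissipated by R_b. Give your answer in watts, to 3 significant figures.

Since the resistors are in series they all carry the loop current I = V/R_total; the power in any one is I²R.
R_total = 10.0 + 12.0 = 22.00 Ω
I = V / R_total = 83.1 / 22.00 = 3.777 A
P_R_b = I² × R_b = (3.777)² × 12.0 = 171.2 W

171 W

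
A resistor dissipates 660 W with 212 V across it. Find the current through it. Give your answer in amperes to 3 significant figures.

3.11 A

Rearranging the power relation for the two known quantities gives I = P / V.
I = 660 / 212 = 3.113 A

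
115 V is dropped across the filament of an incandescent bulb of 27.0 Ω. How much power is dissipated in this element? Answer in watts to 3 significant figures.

With V across and R both known, P = V²/R gives the dissipation directly.
P = (115 V)² / 27.0 Ω = 489.8 W

490 W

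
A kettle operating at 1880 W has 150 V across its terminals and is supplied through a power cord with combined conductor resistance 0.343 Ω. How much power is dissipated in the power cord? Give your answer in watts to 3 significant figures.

53.9 W

The power cord and load are in series, so the same current flows in both; the loss is I²R_line.
I = P / V = 1880 / 150 = 12.53 A through the power cord.
P_line = I² R_line = (12.53)² × 0.343 = 53.88 W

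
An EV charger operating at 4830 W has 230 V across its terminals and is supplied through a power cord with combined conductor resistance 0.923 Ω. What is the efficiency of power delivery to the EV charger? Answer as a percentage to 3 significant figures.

I = P / V = 4830 / 230 = 21.00 A through the power cord.
P_line = I² R_line = (21.00)² × 0.923 = 407.0 W
P_source = P_load + P_line = 4830 + 407.0 = 5237 W
η = P_load / P_source = 4830 / 5237 = 0.9223

92.2 %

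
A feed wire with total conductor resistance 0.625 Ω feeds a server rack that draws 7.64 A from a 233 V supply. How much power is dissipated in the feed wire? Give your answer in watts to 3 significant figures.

Only the current and the line resistance are needed for the I²R loss.
The feed wire carries the full 7.64 A.
P_line = I² R_line = (7.640)² × 0.625 = 36.48 W

36.5 W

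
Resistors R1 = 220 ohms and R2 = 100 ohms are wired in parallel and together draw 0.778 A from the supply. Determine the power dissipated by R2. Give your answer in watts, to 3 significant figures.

28.6 W

Only the total current is stated, so first find the parallel equivalent to get the voltage across the combination.
1/R_eq = 1/220 + 1/100 ⇒ R_eq = 68.75 Ω
V = I_total × R_eq = 0.7780 × 68.75 = 53.49 V
P_R2 = V² / R2 = (53.49)² / 100 = 28.61 W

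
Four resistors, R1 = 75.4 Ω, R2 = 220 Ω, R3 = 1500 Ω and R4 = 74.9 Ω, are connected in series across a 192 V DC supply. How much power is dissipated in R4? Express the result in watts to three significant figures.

In a series string the same current flows through every resistor — find that current, then P = I²R for the one we want.
R_total = 75.4 + 220 + 1500 + 74.9 = 1870 Ω
I = V / R_total = 192 / 1870 = 0.1027 A
P_R4 = I² × R4 = (0.1027)² × 74.9 = 0.7893 W

0.789 W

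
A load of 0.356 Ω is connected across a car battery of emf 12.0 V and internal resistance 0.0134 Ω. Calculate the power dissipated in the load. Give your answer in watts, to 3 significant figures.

Find the circuit current first, then P = I²R for the load (series elements share I).
I = ε / (r + R) = 12.0 / (0.0134 + 0.356) = 32.49 A
P_load = I² R = (32.49)² × 0.356 = 375.7 W

376 W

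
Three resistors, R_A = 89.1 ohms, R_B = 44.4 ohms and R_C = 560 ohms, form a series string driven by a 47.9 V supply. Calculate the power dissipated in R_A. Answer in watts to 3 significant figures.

The current is common to all series resistors; compute it, then apply P = I²R for the target.
R_total = 89.1 + 44.4 + 560 = 693.5 Ω
I = V / R_total = 47.9 / 693.5 = 0.06907 A
P_R_A = I² × R_A = (0.06907)² × 89.1 = 0.4251 W

0.425 W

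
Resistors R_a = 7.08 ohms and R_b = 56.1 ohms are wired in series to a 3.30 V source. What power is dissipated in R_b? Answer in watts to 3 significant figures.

The current is common to all series resistors; compute it, then apply P = I²R for the target.
R_total = 7.08 + 56.1 = 63.18 Ω
I = V / R_total = 3.30 / 63.18 = 0.05223 A
P_R_b = I² × R_b = (0.05223)² × 56.1 = 0.1530 W

0.153 W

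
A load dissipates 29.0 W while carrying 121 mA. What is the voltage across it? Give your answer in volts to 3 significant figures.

240 V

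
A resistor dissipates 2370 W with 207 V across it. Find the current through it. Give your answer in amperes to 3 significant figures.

11.4 A

From P = V I = I²R = V²/R, with the two given quantities we get I = P / V.
I = 2370 / 207 = 11.45 A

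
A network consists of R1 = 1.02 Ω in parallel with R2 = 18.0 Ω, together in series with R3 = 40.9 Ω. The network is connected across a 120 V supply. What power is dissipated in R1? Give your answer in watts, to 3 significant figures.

7.51 W

Collapse the R1‖R2 pair into one equivalent R_p; then R_p and R3 form a series string.
R_p = (1.02×18.0)/(1.02+18.0) = 0.9653 Ω
R_total = R_p + 40.9 = 0.9653 + 40.9 = 41.87 Ω
I = V / R_total = 120 / 41.87 = 2.866 A
Voltage across the parallel pair: V_p = I × R_p = 2.866 × 0.9653 = 2.767 V
R1 sits across V_p; its power is V_p²/R.
P_R1 = (2.767)² / 1.02 = 7.505 W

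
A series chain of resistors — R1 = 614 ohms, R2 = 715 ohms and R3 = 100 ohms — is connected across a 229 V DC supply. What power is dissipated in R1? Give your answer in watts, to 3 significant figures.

15.8 W

In a series string the same current flows through every resistor — find that current, then P = I²R for the one we want.
R_total = 614 + 715 + 100 = 1429 Ω
I = V / R_total = 229 / 1429 = 0.1603 A
P_R1 = I² × R1 = (0.1603)² × 614 = 15.77 W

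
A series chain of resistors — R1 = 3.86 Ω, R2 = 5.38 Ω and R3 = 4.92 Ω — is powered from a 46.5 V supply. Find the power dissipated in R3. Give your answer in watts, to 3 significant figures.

The current is common to all series resistors; compute it, then apply P = I²R for the target.
R_total = 3.86 + 5.38 + 4.92 = 14.16 Ω
I = V / R_total = 46.5 / 14.16 = 3.284 A
P_R3 = I² × R3 = (3.284)² × 4.92 = 53.06 W

53.1 W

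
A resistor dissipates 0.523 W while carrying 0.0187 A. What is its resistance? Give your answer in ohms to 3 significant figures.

From P = V I = I²R = V²/R, with the two given quantities we get R = P / I².
R = 0.523 / (0.01870)² = 1496 Ω

1500 Ω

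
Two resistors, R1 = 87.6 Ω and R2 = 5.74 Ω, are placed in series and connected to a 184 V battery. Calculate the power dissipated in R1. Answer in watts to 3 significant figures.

340 W

Series elements share the same current, so find I first, then use P = I²R.
R_total = 87.6 + 5.74 = 93.34 Ω
I = V / R_total = 184 / 93.34 = 1.971 A
P_R1 = I² × R1 = (1.971)² × 87.6 = 340.4 W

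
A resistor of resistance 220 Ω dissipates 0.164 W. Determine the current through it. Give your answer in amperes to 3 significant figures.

From P = V I = I²R = V²/R, with the two given quantities we get I = √(P / R).
I = √(0.164 / 220) = 0.02730 A

0.0273 A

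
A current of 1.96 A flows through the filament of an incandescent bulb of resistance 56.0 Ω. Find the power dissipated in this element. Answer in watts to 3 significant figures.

215 W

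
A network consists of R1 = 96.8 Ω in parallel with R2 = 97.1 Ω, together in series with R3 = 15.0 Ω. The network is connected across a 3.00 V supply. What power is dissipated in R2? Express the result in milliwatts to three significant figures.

54.1 mW

Reduce the parallel combination to a single R_p; the circuit then becomes R_p in series with the remaining resistor.
R_p = (96.8×97.1)/(96.8+97.1) = 48.47 Ω
R_total = R_p + 15.0 = 48.47 + 15.0 = 63.47 Ω
I = V / R_total = 3.00 / 63.47 = 0.04726 A
Voltage across the parallel pair: V_p = I × R_p = 0.04726 × 48.47 = 2.291 V
Use P = V²/R for R2 with V = V_p.
P_R2 = (2.291)² / 97.1 = 0.05406 W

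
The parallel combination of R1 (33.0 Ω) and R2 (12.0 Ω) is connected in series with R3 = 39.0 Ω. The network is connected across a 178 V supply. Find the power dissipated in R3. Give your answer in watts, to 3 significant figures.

Collapse the R1‖R2 pair into one equivalent R_p; then R_p and R3 form a series string.
R_p = (33.0×12.0)/(33.0+12.0) = 8.800 Ω
R_total = R_p + 39.0 = 8.800 + 39.0 = 47.80 Ω
I = V / R_total = 178 / 47.80 = 3.724 A
All the supply current flows through R3; use P = I²R3.
P_R3 = (3.724)² × 39.0 = 540.8 W

541 W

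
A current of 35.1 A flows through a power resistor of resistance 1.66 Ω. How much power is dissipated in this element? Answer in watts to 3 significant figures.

Current and resistance are given, so P = I²R is the direct form.
P = (35.10 A)² × 1.66 Ω = 2045 W

2050 W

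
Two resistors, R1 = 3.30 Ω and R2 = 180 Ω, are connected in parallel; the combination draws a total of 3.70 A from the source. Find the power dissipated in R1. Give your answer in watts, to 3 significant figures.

43.6 W

Only the total current is stated, so first find the parallel equivalent to get the voltage across the combination.
1/R_eq = 1/3.30 + 1/180 ⇒ R_eq = 3.241 Ω
V = I_total × R_eq = 3.700 × 3.241 = 11.99 V
P_R1 = V² / R1 = (11.99)² / 3.30 = 43.56 W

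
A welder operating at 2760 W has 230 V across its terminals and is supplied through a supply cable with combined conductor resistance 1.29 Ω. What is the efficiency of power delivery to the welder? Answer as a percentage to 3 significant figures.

I = P / V = 2760 / 230 = 12.00 A through the supply cable.
P_line = I² R_line = (12.00)² × 1.29 = 185.8 W
P_source = P_load + P_line = 2760 + 185.8 = 2946 W
η = P_load / P_source = 2760 / 2946 = 0.9369

93.7 %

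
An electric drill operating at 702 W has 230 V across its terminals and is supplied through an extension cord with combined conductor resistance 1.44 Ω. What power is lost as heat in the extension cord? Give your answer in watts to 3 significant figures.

Line loss is just I²R for the cable — we know both I and R_line directly.
I = P / V = 702 / 230 = 3.052 A through the extension cord.
P_line = I² R_line = (3.052)² × 1.44 = 13.41 W

13.4 W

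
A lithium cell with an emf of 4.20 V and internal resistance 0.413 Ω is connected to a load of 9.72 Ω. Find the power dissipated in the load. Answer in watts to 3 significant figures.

1.67 W

Find the circuit current first, then P = I²R for the load (series elements share I).
I = ε / (r + R) = 4.20 / (0.413 + 9.72) = 0.4145 A
P_load = I² R = (0.4145)² × 9.72 = 1.670 W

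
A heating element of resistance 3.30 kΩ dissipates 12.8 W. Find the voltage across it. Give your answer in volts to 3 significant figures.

206 V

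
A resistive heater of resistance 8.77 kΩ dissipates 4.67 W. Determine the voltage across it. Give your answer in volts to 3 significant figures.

The two known quantities fix the third via V = √(P R).
V = √(4.67 × 8770) = 202.4 V

202 V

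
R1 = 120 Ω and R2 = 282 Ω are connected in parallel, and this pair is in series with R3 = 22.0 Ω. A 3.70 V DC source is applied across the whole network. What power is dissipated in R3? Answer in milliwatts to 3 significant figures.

First find R_p for the parallel pair, then treat R_p + R3 as a series loop.
R_p = (120×282)/(120+282) = 84.18 Ω
R_total = R_p + 22.0 = 84.18 + 22.0 = 106.2 Ω
I = V / R_total = 3.70 / 106.2 = 0.03485 A
All the supply current flows through R3; use P = I²R3.
P_R3 = (0.03485)² × 22.0 = 0.02671 W

26.7 mW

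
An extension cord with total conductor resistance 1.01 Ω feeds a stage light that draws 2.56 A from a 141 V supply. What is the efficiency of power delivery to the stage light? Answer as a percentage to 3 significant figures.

The extension cord carries the full 2.56 A.
P_line = I² R_line = (2.560)² × 1.01 = 6.619 W
P_source = V I = 141 × 2.560 = 361.0 W; P_load = 354.3 W
η = P_load / P_source = 354.3 / 361.0 = 0.9817

98.2 %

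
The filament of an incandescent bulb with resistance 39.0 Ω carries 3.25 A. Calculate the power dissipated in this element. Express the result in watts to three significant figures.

412 W

Current and resistance are given, so P = I²R is the direct form.
P = (3.250 A)² × 39.0 Ω = 411.9 W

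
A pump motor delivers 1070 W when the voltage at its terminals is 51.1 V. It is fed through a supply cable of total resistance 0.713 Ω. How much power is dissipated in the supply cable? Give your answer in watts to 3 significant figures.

313 W

Line loss is just I²R for the cable — we know both I and R_line directly.
I = P / V = 1070 / 51.1 = 20.94 A through the supply cable.
P_line = I² R_line = (20.94)² × 0.713 = 312.6 W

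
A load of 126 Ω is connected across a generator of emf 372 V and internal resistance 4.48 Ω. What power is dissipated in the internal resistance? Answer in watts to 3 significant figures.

36.4 W

The internal resistance carries the same current as the load; P_int = I²r.
I = ε / (r + R) = 372 / (4.48 + 126) = 2.851 A
P_int = I² r = (2.851)² × 4.48 = 36.41 W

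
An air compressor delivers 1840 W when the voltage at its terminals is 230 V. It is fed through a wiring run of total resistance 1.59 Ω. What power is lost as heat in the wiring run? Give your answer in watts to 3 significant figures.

102 W

The wiring run is a series resistance carrying the load current; its dissipation is I²R_line.
I = P / V = 1840 / 230 = 8.000 A through the wiring run.
P_line = I² R_line = (8.000)² × 1.59 = 101.8 W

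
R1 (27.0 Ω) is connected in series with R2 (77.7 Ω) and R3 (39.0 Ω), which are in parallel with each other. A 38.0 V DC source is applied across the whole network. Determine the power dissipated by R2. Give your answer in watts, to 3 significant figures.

First combine the parallel branches into one equivalent R_p, then R1 + R_p is a series pair.
R_p = (77.7×39.0)/(77.7+39.0) = 25.97 Ω
R_total = 27.0 + 25.97 = 52.97 Ω
I = V / R_total = 38.0 / 52.97 = 0.7174 A
Voltage across the parallel pair: V_p = I × R_p = 0.7174 × 25.97 = 18.63 V
R2 is across V_p, so use P = V²/R for that branch.
P_R2 = (18.63)² / 77.7 = 4.467 W

4.47 W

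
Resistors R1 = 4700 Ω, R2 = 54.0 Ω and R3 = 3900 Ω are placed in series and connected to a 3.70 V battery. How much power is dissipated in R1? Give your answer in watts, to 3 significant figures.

0.000859 W

The current is common to all series resistors; compute it, then apply P = I²R for the target.
R_total = 4700 + 54.0 + 3900 = 8654 Ω
I = V / R_total = 3.70 / 8654 = 0.0004275 A
P_R1 = I² × R1 = (0.0004275)² × 4700 = 0.0008591 W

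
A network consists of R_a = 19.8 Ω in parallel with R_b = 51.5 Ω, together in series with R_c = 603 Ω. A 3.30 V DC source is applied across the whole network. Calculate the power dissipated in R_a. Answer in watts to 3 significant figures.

0.000295 W

Reduce the parallel combination to a single R_p; the circuit then becomes R_p in series with the remaining resistor.
R_p = (19.8×51.5)/(19.8+51.5) = 14.30 Ω
R_total = R_p + 603 = 14.30 + 603 = 617.3 Ω
I = V / R_total = 3.30 / 617.3 = 0.005346 A
Voltage across the parallel pair: V_p = I × R_p = 0.005346 × 14.30 = 0.07645 V
R_a sits across V_p; its power is V_p²/R.
P_R_a = (0.07645)² / 19.8 = 0.0002952 W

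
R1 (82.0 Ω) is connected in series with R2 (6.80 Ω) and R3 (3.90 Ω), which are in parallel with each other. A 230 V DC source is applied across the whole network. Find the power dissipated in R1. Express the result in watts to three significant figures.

608 W

Reduce the parallel pair to R_p first; the network is then a simple series string.
R_p = (6.80×3.90)/(6.80+3.90) = 2.479 Ω
R_total = 82.0 + 2.479 = 84.48 Ω
I = V / R_total = 230 / 84.48 = 2.723 A
R1 carries the full series current, so P = I²R.
P_R1 = (2.723)² × 82.0 = 607.8 W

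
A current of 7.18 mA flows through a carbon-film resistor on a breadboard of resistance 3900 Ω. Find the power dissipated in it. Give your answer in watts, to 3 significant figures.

0.201 W

With I and R stated, P = I²R applies in one step.
P = (0.007180 A)² × 3900 Ω = 0.2011 W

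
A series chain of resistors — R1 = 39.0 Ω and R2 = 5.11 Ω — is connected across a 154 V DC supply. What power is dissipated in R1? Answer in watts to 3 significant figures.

In a series string the same current flows through every resistor — find that current, then P = I²R for the one we want.
R_total = 39.0 + 5.11 = 44.11 Ω
I = V / R_total = 154 / 44.11 = 3.491 A
P_R1 = I² × R1 = (3.491)² × 39.0 = 475.4 W

475 W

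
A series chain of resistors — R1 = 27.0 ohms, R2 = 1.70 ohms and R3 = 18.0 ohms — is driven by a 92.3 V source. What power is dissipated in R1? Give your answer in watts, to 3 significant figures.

Every series element carries the same I. Get I from the total resistance, then P = I² × R1.
R_total = 27.0 + 1.70 + 18.0 = 46.70 Ω
I = V / R_total = 92.3 / 46.70 = 1.976 A
P_R1 = I² × R1 = (1.976)² × 27.0 = 105.5 W

105 W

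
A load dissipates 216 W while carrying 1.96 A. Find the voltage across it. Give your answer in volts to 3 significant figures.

Inverting the appropriate power form: V = P / I.
V = 216 / 1.960 = 110.2 V

110 V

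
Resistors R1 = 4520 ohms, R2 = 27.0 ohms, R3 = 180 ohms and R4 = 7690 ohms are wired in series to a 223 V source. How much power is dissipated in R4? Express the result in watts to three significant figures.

Every series element carries the same I. Get I from the total resistance, then P = I² × R4.
R_total = 4520 + 27.0 + 180 + 7690 = 12420 Ω
I = V / R_total = 223 / 12420 = 0.01796 A
P_R4 = I² × R4 = (0.01796)² × 7690 = 2.480 W

2.48 W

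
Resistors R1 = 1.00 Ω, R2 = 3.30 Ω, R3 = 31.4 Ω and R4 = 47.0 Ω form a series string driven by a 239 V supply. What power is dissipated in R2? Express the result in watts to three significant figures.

27.6 W

The current is common to all series resistors; compute it, then apply P = I²R for the target.
R_total = 1.00 + 3.30 + 31.4 + 47.0 = 82.70 Ω
I = V / R_total = 239 / 82.70 = 2.890 A
P_R2 = I² × R2 = (2.890)² × 3.30 = 27.56 W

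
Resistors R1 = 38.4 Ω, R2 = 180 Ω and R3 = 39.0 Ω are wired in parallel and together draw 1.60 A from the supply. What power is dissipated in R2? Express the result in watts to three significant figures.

4.34 W

The branches share the same voltage, but only the total current is given — find V from the equivalent resistance first.
1/R_eq = 1/38.4 + 1/180 + 1/39.0 ⇒ R_eq = 17.47 Ω
V = I_total × R_eq = 1.600 × 17.47 = 27.95 V
P_R2 = V² / R2 = (27.95)² / 180 = 4.341 W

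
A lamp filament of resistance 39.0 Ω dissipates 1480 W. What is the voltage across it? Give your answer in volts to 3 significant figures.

240 V

From P = V I = I²R = V²/R, with the two given quantities we get V = √(P R).
V = √(1480 × 39.0) = 240.2 V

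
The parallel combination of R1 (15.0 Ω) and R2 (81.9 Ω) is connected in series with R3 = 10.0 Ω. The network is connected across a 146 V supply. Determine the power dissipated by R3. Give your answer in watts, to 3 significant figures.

414 W

Collapse the R1‖R2 pair into one equivalent R_p; then R_p and R3 form a series string.
R_p = (15.0×81.9)/(15.0+81.9) = 12.68 Ω
R_total = R_p + 10.0 = 12.68 + 10.0 = 22.68 Ω
I = V / R_total = 146 / 22.68 = 6.438 A
All the supply current flows through R3; use P = I²R3.
P_R3 = (6.438)² × 10.0 = 414.5 W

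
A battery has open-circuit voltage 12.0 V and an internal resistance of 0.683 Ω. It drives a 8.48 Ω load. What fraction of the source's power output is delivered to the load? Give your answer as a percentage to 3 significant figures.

Efficiency is P_load / P_total. With a series r and R sharing the same I, P = I²R for each, so η = R/(R+r).
η = R / (R + r) = 8.48 / (8.48 + 0.683) = 0.9255

92.5 %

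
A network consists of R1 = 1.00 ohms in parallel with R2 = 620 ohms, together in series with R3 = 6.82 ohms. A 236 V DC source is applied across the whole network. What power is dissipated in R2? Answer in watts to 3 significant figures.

First find R_p for the parallel pair, then treat R_p + R3 as a series loop.
R_p = (1.00×620)/(1.00+620) = 0.9984 Ω
R_total = R_p + 6.82 = 0.9984 + 6.82 = 7.818 Ω
I = V / R_total = 236 / 7.818 = 30.19 A
Voltage across the parallel pair: V_p = I × R_p = 30.19 × 0.9984 = 30.14 V
R2 sits across V_p; its power is V_p²/R.
P_R2 = (30.14)² / 620 = 1.465 W

1.46 W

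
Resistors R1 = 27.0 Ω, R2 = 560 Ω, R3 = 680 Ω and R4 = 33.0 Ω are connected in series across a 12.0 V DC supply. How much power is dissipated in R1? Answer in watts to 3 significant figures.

0.00230 W

In a series string the same current flows through every resistor — find that current, then P = I²R for the one we want.
R_total = 27.0 + 560 + 680 + 33.0 = 1300 Ω
I = V / R_total = 12.0 / 1300 = 0.009231 A
P_R1 = I² × R1 = (0.009231)² × 27.0 = 0.002301 W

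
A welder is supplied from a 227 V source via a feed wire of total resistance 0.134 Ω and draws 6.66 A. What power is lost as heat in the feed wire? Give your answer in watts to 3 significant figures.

5.94 W

The feed wire is a series resistance carrying the load current; its dissipation is I²R_line.
The feed wire carries the full 6.66 A.
P_line = I² R_line = (6.660)² × 0.134 = 5.944 W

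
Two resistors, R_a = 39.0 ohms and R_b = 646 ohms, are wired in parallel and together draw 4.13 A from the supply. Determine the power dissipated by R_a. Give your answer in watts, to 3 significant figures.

592 W

The branches share the same voltage, but only the total current is given — find V from the equivalent resistance first.
1/R_eq = 1/39.0 + 1/646 ⇒ R_eq = 36.78 Ω
V = I_total × R_eq = 4.130 × 36.78 = 151.9 V
P_R_a = V² / R_a = (151.9)² / 39.0 = 591.6 W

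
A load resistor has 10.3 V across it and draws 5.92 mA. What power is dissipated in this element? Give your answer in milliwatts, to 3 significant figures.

61.0 mW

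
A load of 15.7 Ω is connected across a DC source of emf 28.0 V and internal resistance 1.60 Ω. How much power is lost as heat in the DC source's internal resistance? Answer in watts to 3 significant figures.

4.19 W

Internal loss is I²r, with I set by the total series resistance r+R.
I = ε / (r + R) = 28.0 / (1.60 + 15.7) = 1.618 A
P_int = I² r = (1.618)² × 1.60 = 4.191 W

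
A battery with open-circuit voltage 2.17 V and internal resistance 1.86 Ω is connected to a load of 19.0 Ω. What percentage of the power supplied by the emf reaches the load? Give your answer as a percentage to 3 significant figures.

Efficiency is P_load / P_total. With a series r and R sharing the same I, P = I²R for each, so η = R/(R+r).
η = R / (R + r) = 19.0 / (19.0 + 1.86) = 0.9108

91.1 %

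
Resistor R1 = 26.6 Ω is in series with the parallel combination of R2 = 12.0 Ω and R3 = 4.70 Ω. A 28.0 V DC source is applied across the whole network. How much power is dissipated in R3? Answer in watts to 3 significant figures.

2.12 W

Collapse R2‖R3 to a single equivalent, reducing the network to two series elements.
R_p = (12.0×4.70)/(12.0+4.70) = 3.377 Ω
R_total = 26.6 + 3.377 = 29.98 Ω
I = V / R_total = 28.0 / 29.98 = 0.9340 A
Voltage across the parallel pair: V_p = I × R_p = 0.9340 × 3.377 = 3.154 V
R3 is across V_p, so use P = V²/R for that branch.
P_R3 = (3.154)² / 4.70 = 2.117 W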